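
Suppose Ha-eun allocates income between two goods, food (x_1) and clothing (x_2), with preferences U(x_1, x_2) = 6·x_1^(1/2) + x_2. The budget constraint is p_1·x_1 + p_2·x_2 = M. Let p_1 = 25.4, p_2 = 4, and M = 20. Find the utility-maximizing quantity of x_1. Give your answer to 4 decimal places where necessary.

Set MRS = p_1/p_2: 3·x_1^(−1/2) = p_1/p_2.
Solve: √x_1 = 3·p_2/p_1, so x_1*(p_1,p_2) = (3·p_2/p_1)², and x_2* = (M − p_1·x_1*)/p_2.
Plugging in: x_1* = (3·4/25.4)² = 0.2232.

x_1* = 0.2232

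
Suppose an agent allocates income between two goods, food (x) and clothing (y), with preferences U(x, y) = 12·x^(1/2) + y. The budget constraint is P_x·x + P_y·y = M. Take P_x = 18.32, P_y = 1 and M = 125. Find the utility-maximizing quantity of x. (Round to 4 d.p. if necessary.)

Set MRS = P_x/P_y: 6·x^(−1/2) = P_x/P_y.
Solve: √x = 6·P_y/P_x, so x*(P_x,P_y) = (6·P_y/P_x)², and y* = (M − P_x·x*)/P_y.
Plugging in: x* = (6·1/18.32)² = 0.1073.

x* = 0.1073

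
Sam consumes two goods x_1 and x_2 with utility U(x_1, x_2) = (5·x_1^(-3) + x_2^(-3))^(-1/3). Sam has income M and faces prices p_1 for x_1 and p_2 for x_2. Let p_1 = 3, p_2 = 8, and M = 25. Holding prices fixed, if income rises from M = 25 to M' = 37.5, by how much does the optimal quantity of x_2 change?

MRS = MU_x_1/MU_x_2 = 5·(x_2/x_1)^(4). Set equal to p_1/p_2.
Hence x_2/x_1 = ((1/5)·p_1/p_2)^(1/(4)), i.e. raised to the 0.25 power.
With the ratio pinned down, the budget gives x_1* = M/(p_1 + p_2·(x_2/x_1)) and x_2* = (x_2/x_1)·x_1*.
Numerically x_2/x_1 = 0.523318, so x_1* = 25/(3 + 8·0.523318) = 3.4787 and x_2* = 0.523318·3.4787 = 1.8205.
At M' = 37.5: x_2* = 2.7307. Change: 2.7307 − 1.8205 = 0.9102.

Δx_2* = 0.9102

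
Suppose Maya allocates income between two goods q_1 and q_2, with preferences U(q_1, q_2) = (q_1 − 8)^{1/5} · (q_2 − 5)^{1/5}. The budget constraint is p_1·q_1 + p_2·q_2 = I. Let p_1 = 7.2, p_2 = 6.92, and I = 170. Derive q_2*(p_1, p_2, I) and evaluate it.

MRS = (q_2−5)/(q_1−8). Tangency with p_1/p_2 gives q_2−5 = (p_1/p_2)·(q_1−8).
After buying the subsistence bundle (8, 5), a share 0.5 of the remaining income goes to q_1: q_1* = 8 + 0.5·(I − 8p_1 − 5p_2)/p_1.
Discretionary income = 170 − 8·7.2 − 5·6.92 = 77.8; q_2* = 5 + 0.5·77.8/6.92 = 10.6214.

q_2* = 10.6214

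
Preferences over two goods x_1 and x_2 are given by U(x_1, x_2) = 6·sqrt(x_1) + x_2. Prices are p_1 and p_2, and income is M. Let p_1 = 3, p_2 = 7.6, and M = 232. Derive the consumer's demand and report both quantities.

x_1* = 57.76, x_2* = 7.7263

Plugging in: x_1* = (3·7.6/3)² = 57.76, x_2* = 7.7263.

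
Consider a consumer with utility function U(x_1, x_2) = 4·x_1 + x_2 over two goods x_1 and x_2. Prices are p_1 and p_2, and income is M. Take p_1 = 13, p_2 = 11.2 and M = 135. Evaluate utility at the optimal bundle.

V = 41.5385

Numerically: x_1* = 10.3846, x_2* = 0.
Utility at the optimum: U(10.3846, 0) = 41.5385.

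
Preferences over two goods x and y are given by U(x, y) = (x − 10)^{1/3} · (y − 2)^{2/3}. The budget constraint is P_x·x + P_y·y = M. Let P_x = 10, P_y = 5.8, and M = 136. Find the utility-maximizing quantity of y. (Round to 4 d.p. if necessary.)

This is Cobb-Douglas in (x−10, y−2): tangency gives 1/3·P_y·(y−2) = 2/3·P_x·(x−10).
Substituting into the budget: x* = 10 + 1/3·(M − 10·P_x − 2·P_y)/P_x, and y* = 2 + 2/3·(…)/P_y.
Discretionary income = 136 − 10·10 − 2·5.8 = 24.4; y* = 2 + 2/3·24.4/5.8 = 4.8046.

y* = 4.8046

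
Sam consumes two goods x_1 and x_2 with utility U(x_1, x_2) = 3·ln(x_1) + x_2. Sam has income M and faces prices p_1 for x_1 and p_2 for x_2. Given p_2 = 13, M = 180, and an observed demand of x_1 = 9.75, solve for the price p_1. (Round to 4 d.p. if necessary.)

p_1 = 4

Set MRS = p_1/p_2: (3/x_1)/1 = p_1/p_2.
So x_1*(p_1,p_2) = 3·p_2/p_1, independent of income; and x_2* = (M − 3·p_2)/p_2.
Set x_1* = 9.75 in the demand function and solve for p_1: p_1 = 4.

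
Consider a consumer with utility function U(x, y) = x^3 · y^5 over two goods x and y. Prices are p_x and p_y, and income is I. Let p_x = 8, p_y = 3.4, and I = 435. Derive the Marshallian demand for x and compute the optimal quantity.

The MRS is (3/5)·y/x. Set MRS = p_x/p_y.
Rearranging, p_y·y = (5/3)·p_x·x. Substituting into the budget gives p_x·x·(1 + (5/3)) = I.
Demand: x*(p_x,p_y,I) = 0.375·I/p_x and y* = 0.625·I/p_y.
At p_x=8, p_y=3.4, I=435: x* = 0.375·435/8 = 20.3906.

x* = 20.3906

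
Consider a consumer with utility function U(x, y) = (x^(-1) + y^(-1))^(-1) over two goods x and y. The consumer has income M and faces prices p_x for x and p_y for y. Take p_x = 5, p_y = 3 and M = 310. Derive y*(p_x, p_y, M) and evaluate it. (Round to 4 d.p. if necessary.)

y* = 45.1041

From the CES first-order condition, (y/x)^(2) = p_x/p_y.
Hence y/x = (p_x/p_y)^(1/(2)), i.e. raised to the 0.5 power.
With the ratio pinned down, the budget gives x* = M/(p_x + p_y·(y/x)) and y* = (y/x)·x*.
Numerically y/x = 1.290994, so x* = 310/(5 + 3·1.290994) = 34.9375 and y* = 1.290994·34.9375 = 45.1041.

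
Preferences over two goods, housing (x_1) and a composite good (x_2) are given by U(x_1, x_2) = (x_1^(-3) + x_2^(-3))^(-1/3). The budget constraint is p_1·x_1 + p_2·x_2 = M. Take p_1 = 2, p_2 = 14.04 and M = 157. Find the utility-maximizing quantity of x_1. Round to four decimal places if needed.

MU_x_1 ∝ x_1^(-4), MU_x_2 ∝ x_2^(-4), so MRS = (x_2/x_1)^(4) = p_1/p_2.
Hence x_2/x_1 = (p_1/p_2)^(1/(4)), i.e. raised to the 0.25 power.
Substitute x_2 = (x_2/x_1)·x_1 into the budget: x_1* = M/(p_1 + p_2·(x_2/x_1)).
Numerically x_2/x_1 = 0.61435, so x_1* = 157/(2 + 14.04·0.61435) = 14.7758.

x_1* = 14.7758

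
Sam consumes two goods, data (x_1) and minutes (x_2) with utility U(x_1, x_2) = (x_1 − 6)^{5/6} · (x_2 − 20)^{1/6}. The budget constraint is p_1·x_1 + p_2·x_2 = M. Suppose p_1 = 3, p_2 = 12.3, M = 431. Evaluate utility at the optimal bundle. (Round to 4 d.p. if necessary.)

This is Cobb-Douglas in (x_1−6, x_2−20): tangency gives 5/6·p_2·(x_2−20) = 1/6·p_1·(x_1−6).
Substituting into the budget: x_1* = 6 + 5/6·(M − 6·p_1 − 20·p_2)/p_1, and x_2* = 20 + 1/6·(…)/p_2.
Discretionary income = 431 − 6·3 − 20·12.3 = 167; x_1* = 6 + 5/6·167/3 = 52.3889; x_2* = 20 + 1/6·167/12.3 = 22.2629.
Utility at the optimum: U(52.3889, 22.2629) = 28.0407.

V = 28.0407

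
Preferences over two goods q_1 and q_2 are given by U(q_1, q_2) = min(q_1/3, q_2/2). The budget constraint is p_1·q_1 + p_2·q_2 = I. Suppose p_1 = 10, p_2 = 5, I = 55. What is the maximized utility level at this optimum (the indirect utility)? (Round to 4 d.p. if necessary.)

With perfect complements, no substitution: consume in ratio q_1:q_2 = 3:2.
Budget: p_1·q_1 + p_2·(2/3)·q_1 = I, so (3·p_1 + 2·p_2)·q_1 = 3·I.
Demand: q_1*(p_1,p_2,I) = 3·I/(3·p_1 + 2·p_2), q_2* = 2·I/(3·p_1 + 2·p_2).
Here 3·10 + 2·5 = 40, giving q_1* = 4.125 and q_2* = 2.75.
Utility at the optimum: U(4.125, 2.75) = 1.375.

V = 1.375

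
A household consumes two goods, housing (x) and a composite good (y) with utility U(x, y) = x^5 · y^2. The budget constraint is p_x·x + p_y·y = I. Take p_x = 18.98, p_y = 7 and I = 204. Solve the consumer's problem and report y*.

At p_x=18.98, p_y=7, I=204: y* = 2/7·204/7 = 8.3265.

y* = 8.3265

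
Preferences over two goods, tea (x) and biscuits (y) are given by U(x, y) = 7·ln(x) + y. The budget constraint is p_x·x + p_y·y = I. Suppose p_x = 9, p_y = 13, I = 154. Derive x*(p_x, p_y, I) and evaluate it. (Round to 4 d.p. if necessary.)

MU_x = 7/x, MU_y = 1. Tangency: 7/x = p_x/p_y.
So x*(p_x,p_y) = 7·p_y/p_x, independent of income; and y* = (I − 7·p_y)/p_y.
At the given prices: x* = 7·13/9 = 10.1111.

x* = 10.1111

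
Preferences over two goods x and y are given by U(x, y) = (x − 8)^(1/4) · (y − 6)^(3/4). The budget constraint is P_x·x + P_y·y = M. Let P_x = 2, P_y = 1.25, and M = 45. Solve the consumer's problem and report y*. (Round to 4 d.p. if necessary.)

Let x' = x−8, y' = y−6. MRS = (1/3)·y'/x' = P_x/P_y.
After buying the subsistence bundle (8, 6), a share 0.25 of the remaining income goes to x: x* = 8 + 0.25·(M − 8P_x − 6P_y)/P_x.
Discretionary income = 45 − 8·2 − 6·1.25 = 21.5; y* = 6 + 0.75·21.5/1.25 = 18.9.

y* = 18.9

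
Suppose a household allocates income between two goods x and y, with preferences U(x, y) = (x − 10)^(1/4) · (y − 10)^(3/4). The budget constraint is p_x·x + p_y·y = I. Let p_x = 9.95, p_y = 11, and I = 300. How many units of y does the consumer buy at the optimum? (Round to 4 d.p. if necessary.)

y* = 16.1705

Substituting into the budget: x* = 10 + 0.25·(I − 10·p_x − 10·p_y)/p_x, and y* = 10 + 0.75·(…)/p_y.
Discretionary income = 300 − 10·9.95 − 10·11 = 90.5; y* = 10 + 0.75·90.5/11 = 16.1705.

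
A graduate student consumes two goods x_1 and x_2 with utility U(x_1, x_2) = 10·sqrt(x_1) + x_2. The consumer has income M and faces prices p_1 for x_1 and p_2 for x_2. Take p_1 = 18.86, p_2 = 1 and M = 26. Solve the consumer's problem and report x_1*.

Plugging in: x_1* = (5·1/18.86)² = 0.0703.

x_1* = 0.0703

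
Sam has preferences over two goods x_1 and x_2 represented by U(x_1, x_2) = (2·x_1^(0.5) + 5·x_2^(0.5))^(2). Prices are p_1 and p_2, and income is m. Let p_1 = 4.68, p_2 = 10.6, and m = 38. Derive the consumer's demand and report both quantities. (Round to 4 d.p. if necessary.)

x_1* = 2.1598, x_2* = 2.6313

From the CES first-order condition, (2/5)·(x_2/x_1)^(0.5) = p_1/p_2.
Solve for the ratio: x_2/x_1 = [(5/2)·p_1/p_2]^(2).
With the ratio pinned down, the budget gives x_1* = m/(p_1 + p_2·(x_2/x_1)) and x_2* = (x_2/x_1)·x_1*.
Numerically x_2/x_1 = 1.218316, so x_1* = 38/(4.68 + 10.6·1.218316) = 2.1598 and x_2* = 1.218316·2.1598 = 2.6313.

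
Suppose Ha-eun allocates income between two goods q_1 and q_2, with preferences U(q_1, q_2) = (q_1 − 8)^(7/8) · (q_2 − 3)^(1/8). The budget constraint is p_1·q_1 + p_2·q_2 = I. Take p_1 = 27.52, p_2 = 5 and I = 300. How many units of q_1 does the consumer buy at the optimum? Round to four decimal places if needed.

MRS = 7·(q_2−3)/(q_1−8). Tangency with p_1/p_2 gives q_2−3 = (1/7)·(p_1/p_2)·(q_1−8).
Substituting into the budget: q_1* = 8 + 0.875·(I − 8·p_1 − 3·p_2)/p_1, and q_2* = 3 + 0.125·(…)/p_2.
Discretionary income = 300 − 8·27.52 − 3·5 = 64.84; q_1* = 8 + 0.875·64.84/27.52 = 10.0616.

q_1* = 10.0616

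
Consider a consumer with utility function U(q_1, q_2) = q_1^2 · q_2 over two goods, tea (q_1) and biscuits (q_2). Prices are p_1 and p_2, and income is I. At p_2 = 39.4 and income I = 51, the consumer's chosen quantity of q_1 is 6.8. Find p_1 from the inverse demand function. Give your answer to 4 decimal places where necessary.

The MRS is 2·q_2/q_1. Set MRS = p_1/p_2.
So 2·p_2·q_2 = p_1·q_1; combined with the budget, a share 2/3 of income goes to q_1.
Demand: q_1*(p_1,p_2,I) = 2/3·I/p_1 and q_2* = 1/3·I/p_2.
Set q_1* = 6.8 in the demand function and solve for p_1: p_1 = 5.

p_1 = 5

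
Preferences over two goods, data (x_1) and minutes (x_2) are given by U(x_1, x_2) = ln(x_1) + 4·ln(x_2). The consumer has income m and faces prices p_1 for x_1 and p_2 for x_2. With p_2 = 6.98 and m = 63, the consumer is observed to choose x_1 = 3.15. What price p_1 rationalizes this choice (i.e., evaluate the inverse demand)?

MU_x_1/MU_x_2 = (x_2)/(4·x_1); tangency sets this equal to p_1/p_2.
So p_2·x_2 = 4·p_1·x_1; combined with the budget, a share 0.2 of income goes to x_1.
Demand: x_1*(p_1,p_2,m) = 0.2·m/p_1 and x_2* = 0.8·m/p_2.
Set x_1* = 3.15 in the demand function and solve for p_1: p_1 = 4.

p_1 = 4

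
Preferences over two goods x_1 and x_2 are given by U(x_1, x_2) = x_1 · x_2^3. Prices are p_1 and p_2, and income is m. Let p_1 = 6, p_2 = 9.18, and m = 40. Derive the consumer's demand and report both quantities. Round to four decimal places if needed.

Tangency: MRS = (1/3)·x_2/x_1 = p_1/p_2.
So p_2·x_2 = 3·p_1·x_1; combined with the budget, a share 0.25 of income goes to x_1.
Demand: x_1*(p_1,p_2,m) = 0.25·m/p_1 and x_2* = 0.75·m/p_2.
At p_1=6, p_2=9.18, m=40: x_1* = 0.25·40/6 = 1.6667, x_2* = 3.268.

x_1* = 1.6667, x_2* = 3.268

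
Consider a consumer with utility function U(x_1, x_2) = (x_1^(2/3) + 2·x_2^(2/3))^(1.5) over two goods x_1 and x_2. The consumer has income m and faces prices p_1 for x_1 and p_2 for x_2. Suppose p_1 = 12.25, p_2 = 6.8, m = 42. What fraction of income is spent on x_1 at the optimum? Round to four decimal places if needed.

MRS = MU_x_1/MU_x_2 = (1/2)·(x_2/x_1)^(1/3). Set equal to p_1/p_2.
Solve for the ratio: x_2/x_1 = [2·p_1/p_2]^(3).
With the ratio pinned down, the budget gives x_1* = m/(p_1 + p_2·(x_2/x_1)) and x_2* = (x_2/x_1)·x_1*.
Numerically x_2/x_1 = 46.770446, so x_1* = 42/(12.25 + 6.8·46.770446) = 0.1272 and x_2* = 46.770446·0.1272 = 5.9474.
Expenditure on x_1: 12.25·0.1272 = 1.5577; share = 0.0371.

share on x_1 = 0.0371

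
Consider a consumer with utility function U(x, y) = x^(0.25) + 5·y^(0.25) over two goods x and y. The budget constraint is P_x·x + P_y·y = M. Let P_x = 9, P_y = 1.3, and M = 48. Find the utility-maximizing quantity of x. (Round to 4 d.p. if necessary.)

x* = 0.3084

MRS = MU_x/MU_y = (1/5)·(y/x)^(0.75). Set equal to P_x/P_y.
Hence y/x = (5·P_x/P_y)^(1/(0.75)), i.e. raised to the 4/3 power.
With the ratio pinned down, the budget gives x* = M/(P_x + P_y·(y/x)) and y* = (y/x)·x*.
Numerically y/x = 112.812931, so x* = 48/(9 + 1.3·112.812931) = 0.3084.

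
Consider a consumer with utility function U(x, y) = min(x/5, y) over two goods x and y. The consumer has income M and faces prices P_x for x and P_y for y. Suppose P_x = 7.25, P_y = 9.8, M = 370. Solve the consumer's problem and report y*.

Leontief preferences: the optimum is at the kink where x/5 = y/1, i.e. y = (1/5)·x.
Budget: P_x·x + P_y·(1/5)·x = M, so (5·P_x + P_y)·x = 5·M.
Demand: x*(P_x,P_y,M) = 5·M/(5·P_x + P_y), y* = M/(5·P_x + P_y).
Here 5·7.25 + 9.8 = 46.05, giving y* = 8.0347.

y* = 8.0347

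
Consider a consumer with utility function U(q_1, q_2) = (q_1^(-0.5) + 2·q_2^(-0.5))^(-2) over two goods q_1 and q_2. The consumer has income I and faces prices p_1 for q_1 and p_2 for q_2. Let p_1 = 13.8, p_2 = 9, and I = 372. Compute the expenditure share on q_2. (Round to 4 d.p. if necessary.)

From the CES first-order condition, (1/2)·(q_2/q_1)^(1.5) = p_1/p_2.
Solve for the ratio: q_2/q_1 = [2·p_1/p_2]^(2/3).
With the ratio pinned down, the budget gives q_1* = I/(p_1 + p_2·(q_2/q_1)) and q_2* = (q_2/q_1)·q_1*.
Numerically q_2/q_1 = 2.110787, so q_1* = 372/(13.8 + 9·2.110787) = 11.3425 and q_2* = 2.110787·11.3425 = 23.9415.
Expenditure on q_2: 9·23.9415 = 215.4739; share = 0.5792.

share on q_2 = 0.5792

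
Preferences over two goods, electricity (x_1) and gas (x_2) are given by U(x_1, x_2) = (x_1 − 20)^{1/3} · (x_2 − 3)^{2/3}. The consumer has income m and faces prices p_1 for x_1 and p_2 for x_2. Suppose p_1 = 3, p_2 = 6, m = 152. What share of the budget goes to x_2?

share on x_2 = 0.443

This is Cobb-Douglas in (x_1−20, x_2−3): tangency gives 1/3·p_2·(x_2−3) = 2/3·p_1·(x_1−20).
After buying the subsistence bundle (20, 3), a share 1/3 of the remaining income goes to x_1: x_1* = 20 + 1/3·(m − 20p_1 − 3p_2)/p_1.
Discretionary income = 152 − 20·3 − 3·6 = 74; x_1* = 20 + 1/3·74/3 = 28.2222; x_2* = 3 + 2/3·74/6 = 11.2222.
Expenditure on x_2: 6·11.2222 = 67.3333; share = 0.443.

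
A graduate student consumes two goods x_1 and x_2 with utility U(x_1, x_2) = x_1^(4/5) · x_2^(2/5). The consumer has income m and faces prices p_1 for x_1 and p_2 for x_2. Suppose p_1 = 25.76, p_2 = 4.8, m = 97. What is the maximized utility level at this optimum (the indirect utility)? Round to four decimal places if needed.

MU_x_1/MU_x_2 = (0.8·x_2)/(0.4·x_1); tangency sets this equal to p_1/p_2.
So 0.8·p_2·x_2 = 0.4·p_1·x_1; combined with the budget, a share 2/3 of income goes to x_1.
Demand: x_1*(p_1,p_2,m) = 2/3·m/p_1 and x_2* = 1/3·m/p_2.
At p_1=25.76, p_2=4.8, m=97: x_1* = 2/3·97/25.76 = 2.5104, x_2* = 6.7361.
Utility at the optimum: U(2.5104, 6.7361) = 4.4787.

V = 4.4787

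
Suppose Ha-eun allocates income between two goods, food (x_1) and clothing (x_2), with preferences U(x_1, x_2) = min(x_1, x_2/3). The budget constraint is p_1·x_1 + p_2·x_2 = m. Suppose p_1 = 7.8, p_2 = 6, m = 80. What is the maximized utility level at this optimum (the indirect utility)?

Leontief preferences: the optimum is at the kink where x_1/1 = x_2/3, i.e. x_2 = 3·x_1.
Budget: p_1·x_1 + p_2·3·x_1 = m, so (p_1 + 3·p_2)·x_1 = m.
Demand: x_1*(p_1,p_2,m) = m/(p_1 + 3·p_2), x_2* = 3·m/(p_1 + 3·p_2).
Here 7.8 + 3·6 = 25.8, giving x_1* = 3.1008 and x_2* = 9.3023.
Utility at the optimum: U(3.1008, 9.3023) = 3.1008.

V = 3.1008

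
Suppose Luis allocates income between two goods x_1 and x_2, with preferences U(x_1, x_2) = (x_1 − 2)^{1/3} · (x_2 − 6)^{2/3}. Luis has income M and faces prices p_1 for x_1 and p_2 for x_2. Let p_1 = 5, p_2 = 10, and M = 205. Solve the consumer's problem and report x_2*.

x_2* = 15

Let x_1' = x_1−2, x_2' = x_2−6. MRS = (1/2)·x_2'/x_1' = p_1/p_2.
Substituting into the budget: x_1* = 2 + 1/3·(M − 2·p_1 − 6·p_2)/p_1, and x_2* = 6 + 2/3·(…)/p_2.
Discretionary income = 205 − 2·5 − 6·10 = 135; x_2* = 6 + 2/3·135/10 = 15.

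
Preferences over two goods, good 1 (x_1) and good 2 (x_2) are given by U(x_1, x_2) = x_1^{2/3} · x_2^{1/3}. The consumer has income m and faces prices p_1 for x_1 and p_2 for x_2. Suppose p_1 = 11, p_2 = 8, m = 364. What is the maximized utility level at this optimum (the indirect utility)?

V = 19.4704

MU_x_1/MU_x_2 = (2/3·x_2)/(1/3·x_1); tangency sets this equal to p_1/p_2.
Rearranging, p_2·x_2 = (1/2)·p_1·x_1. Substituting into the budget gives p_1·x_1·(1 + (1/2)) = m.
Demand: x_1*(p_1,p_2,m) = 2/3·m/p_1 and x_2* = 1/3·m/p_2.
At p_1=11, p_2=8, m=364: x_1* = 2/3·364/11 = 22.0606, x_2* = 15.1667.
Utility at the optimum: U(22.0606, 15.1667) = 19.4704.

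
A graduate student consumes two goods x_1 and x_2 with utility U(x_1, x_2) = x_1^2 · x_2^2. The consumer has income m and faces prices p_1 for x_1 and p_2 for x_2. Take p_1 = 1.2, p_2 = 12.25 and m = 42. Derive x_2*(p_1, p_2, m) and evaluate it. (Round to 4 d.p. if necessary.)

x_2* = 1.7143

Tangency: MRS = x_2/x_1 = p_1/p_2.
Rearranging, p_2·x_2 = p_1·x_1. Substituting into the budget gives p_1·x_1·(1 + 1) = m.
Demand: x_1*(p_1,p_2,m) = 0.5·m/p_1 and x_2* = 0.5·m/p_2.
At p_1=1.2, p_2=12.25, m=42: x_2* = 0.5·42/12.25 = 1.7143.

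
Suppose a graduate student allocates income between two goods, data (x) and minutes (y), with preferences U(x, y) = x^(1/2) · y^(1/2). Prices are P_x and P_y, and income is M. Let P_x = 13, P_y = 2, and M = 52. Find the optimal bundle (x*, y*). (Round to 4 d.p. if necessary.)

MU_x/MU_y = (0.5·y)/(0.5·x); tangency sets this equal to P_x/P_y.
Rearranging, P_y·y = P_x·x. Substituting into the budget gives P_x·x·(1 + 1) = M.
Demand: x*(P_x,P_y,M) = 0.5·M/P_x and y* = 0.5·M/P_y.
At P_x=13, P_y=2, M=52: x* = 0.5·52/13 = 2, y* = 13.

x* = 2, y* = 13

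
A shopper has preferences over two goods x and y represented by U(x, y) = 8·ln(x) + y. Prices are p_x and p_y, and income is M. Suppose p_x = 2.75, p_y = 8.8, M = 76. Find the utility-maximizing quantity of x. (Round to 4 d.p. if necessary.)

x* = 25.6

MU_x = 8/x, MU_y = 1. Tangency: 8/x = p_x/p_y.
So x*(p_x,p_y) = 8·p_y/p_x, independent of income; and y* = (M − 8·p_y)/p_y.
At the given prices: x* = 8·8.8/2.75 = 25.6.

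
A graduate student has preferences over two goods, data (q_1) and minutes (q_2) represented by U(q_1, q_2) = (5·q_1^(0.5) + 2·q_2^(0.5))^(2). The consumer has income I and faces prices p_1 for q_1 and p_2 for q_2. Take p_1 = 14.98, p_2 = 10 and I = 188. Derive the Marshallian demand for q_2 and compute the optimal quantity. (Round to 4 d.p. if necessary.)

From the CES first-order condition, (5/2)·(q_2/q_1)^(0.5) = p_1/p_2.
Solve for the ratio: q_2/q_1 = [(2/5)·p_1/p_2]^(2).
Substitute q_2 = (q_2/q_1)·q_1 into the budget: q_1* = I/(p_1 + p_2·(q_2/q_1)).
Numerically q_2/q_1 = 0.359041, so q_1* = 188/(14.98 + 10·0.359041) = 10.1236 and q_2* = 0.359041·10.1236 = 3.6348.

q_2* = 3.6348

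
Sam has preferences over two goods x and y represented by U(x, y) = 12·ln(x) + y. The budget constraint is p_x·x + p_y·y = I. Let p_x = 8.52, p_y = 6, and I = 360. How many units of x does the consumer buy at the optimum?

x* = 8.4507

Set MRS = p_x/p_y: (12/x)/1 = p_x/p_y.
So x*(p_x,p_y) = 12·p_y/p_x, independent of income; and y* = (I − 12·p_y)/p_y.
At the given prices: x* = 12·6/8.52 = 8.4507.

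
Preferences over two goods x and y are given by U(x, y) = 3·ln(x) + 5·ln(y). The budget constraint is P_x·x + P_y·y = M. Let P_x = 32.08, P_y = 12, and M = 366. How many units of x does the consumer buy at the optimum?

x* = 4.2784

Demand: x*(P_x,P_y,M) = 0.375·M/P_x and y* = 0.625·M/P_y.
At P_x=32.08, P_y=12, M=366: x* = 0.375·366/32.08 = 4.2784.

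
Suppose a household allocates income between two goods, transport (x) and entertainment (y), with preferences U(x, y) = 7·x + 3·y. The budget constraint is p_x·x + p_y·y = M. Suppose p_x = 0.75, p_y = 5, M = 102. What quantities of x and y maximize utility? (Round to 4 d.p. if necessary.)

x* = 136, y* = 0

Perfect substitutes: compare marginal utility per dollar. 7/p_x vs 3/p_y → 9.3333 vs 0.6.
x gives more utility per dollar, so spend all income on x: x* = M/p_x, y* = 0.
Numerically: x* = 136, y* = 0.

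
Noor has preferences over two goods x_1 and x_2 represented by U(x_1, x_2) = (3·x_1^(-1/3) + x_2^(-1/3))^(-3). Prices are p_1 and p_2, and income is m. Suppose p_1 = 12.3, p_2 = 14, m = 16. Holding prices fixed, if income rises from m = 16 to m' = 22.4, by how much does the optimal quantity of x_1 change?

Δx_1* = 0.3581

MU_x_1 ∝ 3·x_1^(-4/3), MU_x_2 ∝ x_2^(-4/3), so MRS = 3·(x_2/x_1)^(4/3) = p_1/p_2.
Solve for the ratio: x_2/x_1 = [(1/3)·p_1/p_2]^(0.75).
With the ratio pinned down, the budget gives x_1* = m/(p_1 + p_2·(x_2/x_1)) and x_2* = (x_2/x_1)·x_1*.
Numerically x_2/x_1 = 0.3981, so x_1* = 16/(12.3 + 14·0.3981) = 0.8952.
At m' = 22.4: x_1* = 1.2533. Change: 1.2533 − 0.8952 = 0.3581.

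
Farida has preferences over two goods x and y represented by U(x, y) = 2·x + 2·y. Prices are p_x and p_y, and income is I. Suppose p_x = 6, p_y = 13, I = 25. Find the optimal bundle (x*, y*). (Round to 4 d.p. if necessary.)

Linear utility — the consumer picks whichever good has higher MU/price: 2/6 = 0.3333 vs 2/13 = 0.1538.
x gives more utility per dollar, so spend all income on x: x* = I/p_x, y* = 0.
Numerically: x* = 4.1667, y* = 0.

x* = 4.1667, y* = 0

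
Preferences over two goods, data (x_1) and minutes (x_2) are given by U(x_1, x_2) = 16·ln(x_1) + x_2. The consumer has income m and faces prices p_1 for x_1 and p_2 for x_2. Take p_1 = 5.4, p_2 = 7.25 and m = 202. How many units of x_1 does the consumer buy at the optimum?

MU_x_1 = 16/x_1, MU_x_2 = 1. Tangency: 16/x_1 = p_1/p_2.
So x_1*(p_1,p_2) = 16·p_2/p_1, independent of income; and x_2* = (m − 16·p_2)/p_2.
At the given prices: x_1* = 16·7.25/5.4 = 21.4815.

x_1* = 21.4815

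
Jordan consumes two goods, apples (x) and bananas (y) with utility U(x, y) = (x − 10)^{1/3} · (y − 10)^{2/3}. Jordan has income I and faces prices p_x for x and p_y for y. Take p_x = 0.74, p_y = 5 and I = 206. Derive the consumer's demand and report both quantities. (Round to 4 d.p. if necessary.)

x* = 76.9369, y* = 29.8133

After buying the subsistence bundle (10, 10), a share 1/3 of the remaining income goes to x: x* = 10 + 1/3·(I − 10p_x − 10p_y)/p_x.
Discretionary income = 206 − 10·0.74 − 10·5 = 148.6; x* = 10 + 1/3·148.6/0.74 = 76.9369; y* = 10 + 2/3·148.6/5 = 29.8133.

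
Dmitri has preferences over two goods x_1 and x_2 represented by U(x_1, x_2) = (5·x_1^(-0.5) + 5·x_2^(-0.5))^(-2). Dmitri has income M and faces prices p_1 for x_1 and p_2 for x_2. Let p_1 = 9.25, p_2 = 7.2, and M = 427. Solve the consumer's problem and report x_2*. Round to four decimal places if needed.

Numerically x_2/x_1 = 1.181788, so x_1* = 427/(9.25 + 7.2·1.181788) = 24.0443 and x_2* = 1.181788·24.0443 = 28.4153.

x_2* = 28.4153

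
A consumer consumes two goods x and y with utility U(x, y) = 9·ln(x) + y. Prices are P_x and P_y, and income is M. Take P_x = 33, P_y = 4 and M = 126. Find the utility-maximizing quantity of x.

x* = 1.0909

Set MRS = P_x/P_y: (9/x)/1 = P_x/P_y.
So x*(P_x,P_y) = 9·P_y/P_x, independent of income; and y* = (M − 9·P_y)/P_y.
At the given prices: x* = 9·4/33 = 1.0909.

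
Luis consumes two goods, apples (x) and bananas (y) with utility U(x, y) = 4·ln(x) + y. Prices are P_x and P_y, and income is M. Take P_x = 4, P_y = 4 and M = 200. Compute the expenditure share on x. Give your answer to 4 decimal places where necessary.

share on x = 0.08

MU_x = 4/x, MU_y = 1. Tangency: 4/x = P_x/P_y.
So x*(P_x,P_y) = 4·P_y/P_x, independent of income; and y* = (M − 4·P_y)/P_y.
At the given prices: x* = 4·4/4 = 4, and y* = 46.
Expenditure on x: 4·4 = 16; share = 0.08.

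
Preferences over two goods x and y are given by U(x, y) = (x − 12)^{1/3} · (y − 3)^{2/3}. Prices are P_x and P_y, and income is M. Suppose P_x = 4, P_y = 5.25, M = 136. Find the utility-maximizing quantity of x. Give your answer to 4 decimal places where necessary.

x* = 18.0208

MRS = (1/2)·(y−3)/(x−12). Tangency with P_x/P_y gives y−3 = 2·(P_x/P_y)·(x−12).
After buying the subsistence bundle (12, 3), a share 1/3 of the remaining income goes to x: x* = 12 + 1/3·(M − 12P_x − 3P_y)/P_x.
Discretionary income = 136 − 12·4 − 3·5.25 = 72.25; x* = 12 + 1/3·72.25/4 = 18.0208.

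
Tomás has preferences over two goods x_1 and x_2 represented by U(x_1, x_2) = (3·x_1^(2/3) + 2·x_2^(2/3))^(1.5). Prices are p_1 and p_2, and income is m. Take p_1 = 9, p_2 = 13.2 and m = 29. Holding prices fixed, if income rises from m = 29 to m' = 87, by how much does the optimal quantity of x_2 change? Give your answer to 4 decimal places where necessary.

Δx_2* = 0.532

MRS = MU_x_1/MU_x_2 = (3/2)·(x_2/x_1)^(1/3). Set equal to p_1/p_2.
Hence x_2/x_1 = ((2/3)·p_1/p_2)^(1/(1/3)), i.e. raised to the 3 power.
Substitute x_2 = (x_2/x_1)·x_1 into the budget: x_1* = m/(p_1 + p_2·(x_2/x_1)).
Numerically x_2/x_1 = 0.093914, so x_1* = 29/(9 + 13.2·0.093914) = 2.8321 and x_2* = 0.093914·2.8321 = 0.266.
At m' = 87: x_2* = 0.7979. Change: 0.7979 − 0.266 = 0.532.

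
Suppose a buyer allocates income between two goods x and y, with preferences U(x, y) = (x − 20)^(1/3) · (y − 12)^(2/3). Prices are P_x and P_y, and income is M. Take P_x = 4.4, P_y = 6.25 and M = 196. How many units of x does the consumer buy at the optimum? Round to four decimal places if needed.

x* = 22.5

Substituting into the budget: x* = 20 + 1/3·(M − 20·P_x − 12·P_y)/P_x, and y* = 12 + 2/3·(…)/P_y.
Discretionary income = 196 − 20·4.4 − 12·6.25 = 33; x* = 20 + 1/3·33/4.4 = 22.5.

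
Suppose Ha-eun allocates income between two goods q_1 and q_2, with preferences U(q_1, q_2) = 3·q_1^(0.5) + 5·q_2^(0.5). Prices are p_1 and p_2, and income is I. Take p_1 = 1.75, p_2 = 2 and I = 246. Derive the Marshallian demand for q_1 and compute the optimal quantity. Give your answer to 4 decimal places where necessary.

q_1* = 40.9763

From the CES first-order condition, (3/5)·(q_2/q_1)^(0.5) = p_1/p_2.
Hence q_2/q_1 = ((5/3)·p_1/p_2)^(1/(0.5)), i.e. raised to the 2 power.
With the ratio pinned down, the budget gives q_1* = I/(p_1 + p_2·(q_2/q_1)) and q_2* = (q_2/q_1)·q_1*.
Numerically q_2/q_1 = 2.126736, so q_1* = 246/(1.75 + 2·2.126736) = 40.9763.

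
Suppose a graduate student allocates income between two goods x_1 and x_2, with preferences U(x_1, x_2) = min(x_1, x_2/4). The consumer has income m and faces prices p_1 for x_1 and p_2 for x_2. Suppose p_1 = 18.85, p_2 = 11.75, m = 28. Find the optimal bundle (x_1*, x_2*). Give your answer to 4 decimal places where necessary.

x_1* = 0.4252, x_2* = 1.7008

Leontief preferences: the optimum is at the kink where x_1/1 = x_2/4, i.e. x_2 = 4·x_1.
Budget: p_1·x_1 + p_2·4·x_1 = m, so (p_1 + 4·p_2)·x_1 = m.
Demand: x_1*(p_1,p_2,m) = m/(p_1 + 4·p_2), x_2* = 4·m/(p_1 + 4·p_2).
Here 18.85 + 4·11.75 = 65.85, giving x_1* = 0.4252 and x_2* = 1.7008.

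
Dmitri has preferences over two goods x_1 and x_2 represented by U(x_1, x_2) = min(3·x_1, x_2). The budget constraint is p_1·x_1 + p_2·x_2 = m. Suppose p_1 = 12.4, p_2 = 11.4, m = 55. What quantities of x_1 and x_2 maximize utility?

With perfect complements, no substitution: consume in ratio x_1:x_2 = 1:3.
Budget: p_1·x_1 + p_2·3·x_1 = m, so (p_1 + 3·p_2)·x_1 = m.
Demand: x_1*(p_1,p_2,m) = m/(p_1 + 3·p_2), x_2* = 3·m/(p_1 + 3·p_2).
Here 12.4 + 3·11.4 = 46.6, giving x_1* = 1.1803 and x_2* = 3.5408.

x_1* = 1.1803, x_2* = 3.5408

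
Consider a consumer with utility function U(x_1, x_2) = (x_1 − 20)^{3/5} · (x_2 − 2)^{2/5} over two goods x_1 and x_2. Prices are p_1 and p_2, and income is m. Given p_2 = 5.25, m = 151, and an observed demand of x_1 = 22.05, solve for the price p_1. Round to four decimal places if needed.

MRS = (3/2)·(x_2−2)/(x_1−20). Tangency with p_1/p_2 gives x_2−2 = (2/3)·(p_1/p_2)·(x_1−20).
Substituting into the budget: x_1* = 20 + 0.6·(m − 20·p_1 − 2·p_2)/p_1, and x_2* = 2 + 0.4·(…)/p_2.
Set x_1* = 22.05 in the demand function and solve for p_1: p_1 = 6.

p_1 = 6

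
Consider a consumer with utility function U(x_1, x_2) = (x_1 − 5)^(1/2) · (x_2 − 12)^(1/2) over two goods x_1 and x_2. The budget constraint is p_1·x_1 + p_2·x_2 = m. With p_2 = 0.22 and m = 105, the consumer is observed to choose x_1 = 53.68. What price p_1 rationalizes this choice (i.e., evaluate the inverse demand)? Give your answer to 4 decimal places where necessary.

This is Cobb-Douglas in (x_1−5, x_2−12): tangency gives 0.5·p_2·(x_2−12) = 0.5·p_1·(x_1−5).
Substituting into the budget: x_1* = 5 + 0.5·(m − 5·p_1 − 12·p_2)/p_1, and x_2* = 12 + 0.5·(…)/p_2.
Set x_1* = 53.68 in the demand function and solve for p_1: p_1 = 1.

p_1 = 1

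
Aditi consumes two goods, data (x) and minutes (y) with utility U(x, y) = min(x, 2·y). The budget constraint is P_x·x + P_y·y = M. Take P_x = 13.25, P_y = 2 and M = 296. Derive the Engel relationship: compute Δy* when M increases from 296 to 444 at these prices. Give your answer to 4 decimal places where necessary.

Leontief preferences: the optimum is at the kink where x/2 = y/1, i.e. y = (1/2)·x.
Budget: P_x·x + P_y·(1/2)·x = M, so (2·P_x + P_y)·x = 2·M.
Demand: x*(P_x,P_y,M) = 2·M/(2·P_x + P_y), y* = M/(2·P_x + P_y).
Here 2·13.25 + 2 = 28.5, giving y* = 10.386.
At M' = 444: y* = 15.5789. Change: 15.5789 − 10.386 = 5.193.

Δy* = 5.193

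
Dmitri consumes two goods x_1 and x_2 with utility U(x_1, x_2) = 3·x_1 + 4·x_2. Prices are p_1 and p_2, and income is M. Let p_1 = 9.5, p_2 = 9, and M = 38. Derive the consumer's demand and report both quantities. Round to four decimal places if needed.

x_2 gives more utility per dollar, so spend all income on x_2: x_2* = M/p_2, x_1* = 0.
Numerically: x_1* = 0, x_2* = 4.2222.

x_1* = 0, x_2* = 4.2222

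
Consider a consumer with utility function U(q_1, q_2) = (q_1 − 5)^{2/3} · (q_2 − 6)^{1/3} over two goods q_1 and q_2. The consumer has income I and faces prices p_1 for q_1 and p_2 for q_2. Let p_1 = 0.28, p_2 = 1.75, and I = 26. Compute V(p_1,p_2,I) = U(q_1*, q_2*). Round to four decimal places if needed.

This is Cobb-Douglas in (q_1−5, q_2−6): tangency gives 2/3·p_2·(q_2−6) = 1/3·p_1·(q_1−5).
After buying the subsistence bundle (5, 6), a share 2/3 of the remaining income goes to q_1: q_1* = 5 + 2/3·(I − 5p_1 − 6p_2)/p_1.
Discretionary income = 26 − 5·0.28 − 6·1.75 = 14.1; q_1* = 5 + 2/3·14.1/0.28 = 38.5714; q_2* = 6 + 1/3·14.1/1.75 = 8.6857.
Utility at the optimum: U(38.5714, 8.6857) = 14.4655.

V = 14.4655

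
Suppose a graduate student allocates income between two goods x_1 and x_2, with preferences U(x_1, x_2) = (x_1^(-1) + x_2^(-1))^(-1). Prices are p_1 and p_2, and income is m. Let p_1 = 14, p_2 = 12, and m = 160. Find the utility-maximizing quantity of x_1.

MRS = MU_x_1/MU_x_2 = (x_2/x_1)^(2). Set equal to p_1/p_2.
Hence x_2/x_1 = (p_1/p_2)^(1/(2)), i.e. raised to the 0.5 power.
With the ratio pinned down, the budget gives x_1* = m/(p_1 + p_2·(x_2/x_1)) and x_2* = (x_2/x_1)·x_1*.
Numerically x_2/x_1 = 1.080123, so x_1* = 160/(14 + 12·1.080123) = 5.9344.

x_1* = 5.9344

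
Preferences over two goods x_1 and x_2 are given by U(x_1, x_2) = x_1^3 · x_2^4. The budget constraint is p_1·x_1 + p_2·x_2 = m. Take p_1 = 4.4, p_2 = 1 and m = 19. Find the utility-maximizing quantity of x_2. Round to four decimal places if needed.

x_2* = 10.8571

The MRS is (3/4)·x_2/x_1. Set MRS = p_1/p_2.
Rearranging, p_2·x_2 = (4/3)·p_1·x_1. Substituting into the budget gives p_1·x_1·(1 + (4/3)) = m.
Demand: x_1*(p_1,p_2,m) = 3/7·m/p_1 and x_2* = 4/7·m/p_2.
At p_1=4.4, p_2=1, m=19: x_2* = 4/7·19/1 = 10.8571.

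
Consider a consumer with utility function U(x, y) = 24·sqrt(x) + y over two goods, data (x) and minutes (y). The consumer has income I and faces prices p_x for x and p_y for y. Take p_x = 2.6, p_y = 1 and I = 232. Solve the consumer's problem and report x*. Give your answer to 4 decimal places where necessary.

MU_x = 12/√x, MU_y = 1. Tangency: 12/√x = p_x/p_y.
Solve: √x = 12·p_y/p_x, so x*(p_x,p_y) = (12·p_y/p_x)², and y* = (I − p_x·x*)/p_y.
Plugging in: x* = (12·1/2.6)² = 21.3018.

x* = 21.3018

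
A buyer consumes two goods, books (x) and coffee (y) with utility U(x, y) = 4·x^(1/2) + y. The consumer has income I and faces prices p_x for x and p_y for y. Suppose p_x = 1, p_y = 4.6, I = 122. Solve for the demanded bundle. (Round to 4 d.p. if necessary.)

x* = 84.64, y* = 8.1217

MU_x = 2/√x, MU_y = 1. Tangency: 2/√x = p_x/p_y.
Thus x* = (2·p_y/p_x)² — independent of I — with the rest of income spent on y.
Plugging in: x* = (2·4.6/1)² = 84.64, y* = 8.1217.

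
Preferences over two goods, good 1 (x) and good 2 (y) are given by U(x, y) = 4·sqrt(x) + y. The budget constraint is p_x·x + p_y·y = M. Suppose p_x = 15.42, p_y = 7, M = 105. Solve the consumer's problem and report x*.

MU_x = 2/√x, MU_y = 1. Tangency: 2/√x = p_x/p_y.
Solve: √x = 2·p_y/p_x, so x*(p_x,p_y) = (2·p_y/p_x)², and y* = (M − p_x·x*)/p_y.
Plugging in: x* = (2·7/15.42)² = 0.8243.

x* = 0.8243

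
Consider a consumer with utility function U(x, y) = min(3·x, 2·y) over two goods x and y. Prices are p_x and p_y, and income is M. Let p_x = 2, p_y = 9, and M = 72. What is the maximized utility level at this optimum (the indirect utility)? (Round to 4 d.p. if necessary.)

Leontief preferences: the optimum is at the kink where x/2 = y/3, i.e. y = (3/2)·x.
Budget: p_x·x + p_y·(3/2)·x = M, so (2·p_x + 3·p_y)·x = 2·M.
Demand: x*(p_x,p_y,M) = 2·M/(2·p_x + 3·p_y), y* = 3·M/(2·p_x + 3·p_y).
Here 2·2 + 3·9 = 31, giving x* = 4.6452 and y* = 6.9677.
Utility at the optimum: U(4.6452, 6.9677) = 13.9355.

V = 13.9355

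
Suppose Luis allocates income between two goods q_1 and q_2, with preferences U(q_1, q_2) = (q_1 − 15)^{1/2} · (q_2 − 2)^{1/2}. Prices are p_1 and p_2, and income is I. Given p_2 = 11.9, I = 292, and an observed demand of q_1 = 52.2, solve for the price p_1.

Let q_1' = q_1−15, q_2' = q_2−2. MRS = q_2'/q_1' = p_1/p_2.
Substituting into the budget: q_1* = 15 + 0.5·(I − 15·p_1 − 2·p_2)/p_1, and q_2* = 2 + 0.5·(…)/p_2.
Set q_1* = 52.2 in the demand function and solve for p_1: p_1 = 3.

p_1 = 3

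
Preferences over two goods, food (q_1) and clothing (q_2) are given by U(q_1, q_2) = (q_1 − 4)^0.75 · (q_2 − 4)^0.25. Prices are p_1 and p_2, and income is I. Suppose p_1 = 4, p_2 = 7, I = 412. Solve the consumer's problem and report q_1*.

q_1* = 73

MRS = 3·(q_2−4)/(q_1−4). Tangency with p_1/p_2 gives q_2−4 = (1/3)·(p_1/p_2)·(q_1−4).
After buying the subsistence bundle (4, 4), a share 0.75 of the remaining income goes to q_1: q_1* = 4 + 0.75·(I − 4p_1 − 4p_2)/p_1.
Discretionary income = 412 − 4·4 − 4·7 = 368; q_1* = 4 + 0.75·368/4 = 73.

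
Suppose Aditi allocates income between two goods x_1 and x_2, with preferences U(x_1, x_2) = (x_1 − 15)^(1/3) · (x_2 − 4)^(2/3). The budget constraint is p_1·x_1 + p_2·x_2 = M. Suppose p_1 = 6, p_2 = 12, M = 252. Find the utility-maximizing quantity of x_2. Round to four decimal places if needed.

x_2* = 10.3333

This is Cobb-Douglas in (x_1−15, x_2−4): tangency gives 1/3·p_2·(x_2−4) = 2/3·p_1·(x_1−15).
After buying the subsistence bundle (15, 4), a share 1/3 of the remaining income goes to x_1: x_1* = 15 + 1/3·(M − 15p_1 − 4p_2)/p_1.
Discretionary income = 252 − 15·6 − 4·12 = 114; x_2* = 4 + 2/3·114/12 = 10.3333.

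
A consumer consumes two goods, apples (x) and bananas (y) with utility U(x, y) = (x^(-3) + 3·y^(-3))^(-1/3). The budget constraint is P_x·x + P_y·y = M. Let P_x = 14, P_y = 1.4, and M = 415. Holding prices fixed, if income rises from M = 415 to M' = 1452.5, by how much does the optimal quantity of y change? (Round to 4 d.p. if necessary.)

MU_x ∝ x^(-4), MU_y ∝ 3·y^(-4), so MRS = (1/3)·(y/x)^(4) = P_x/P_y.
Hence y/x = (3·P_x/P_y)^(1/(4)), i.e. raised to the 0.25 power.
With the ratio pinned down, the budget gives x* = M/(P_x + P_y·(y/x)) and y* = (y/x)·x*.
Numerically y/x = 2.340347, so x* = 415/(14 + 1.4·2.340347) = 24.0211 and y* = 2.340347·24.0211 = 56.2177.
At M' = 1452.5: y* = 196.7619. Change: 196.7619 − 56.2177 = 140.5442.

Δy* = 140.5442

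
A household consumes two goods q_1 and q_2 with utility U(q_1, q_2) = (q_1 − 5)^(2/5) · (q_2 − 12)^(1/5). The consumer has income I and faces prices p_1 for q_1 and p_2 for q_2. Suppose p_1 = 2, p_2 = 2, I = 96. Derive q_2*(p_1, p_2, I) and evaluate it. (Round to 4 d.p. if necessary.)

q_2* = 22.3333

Let q_1' = q_1−5, q_2' = q_2−12. MRS = 2·q_2'/q_1' = p_1/p_2.
Substituting into the budget: q_1* = 5 + 2/3·(I − 5·p_1 − 12·p_2)/p_1, and q_2* = 12 + 1/3·(…)/p_2.
Discretionary income = 96 − 5·2 − 12·2 = 62; q_2* = 12 + 1/3·62/2 = 22.3333.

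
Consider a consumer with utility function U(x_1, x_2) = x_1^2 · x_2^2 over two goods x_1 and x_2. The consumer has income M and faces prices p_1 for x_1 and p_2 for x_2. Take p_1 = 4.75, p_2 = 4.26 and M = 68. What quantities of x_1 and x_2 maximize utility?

x_1* = 7.1579, x_2* = 7.9812

Demand: x_1*(p_1,p_2,M) = 0.5·M/p_1 and x_2* = 0.5·M/p_2.
At p_1=4.75, p_2=4.26, M=68: x_1* = 0.5·68/4.75 = 7.1579, x_2* = 7.9812.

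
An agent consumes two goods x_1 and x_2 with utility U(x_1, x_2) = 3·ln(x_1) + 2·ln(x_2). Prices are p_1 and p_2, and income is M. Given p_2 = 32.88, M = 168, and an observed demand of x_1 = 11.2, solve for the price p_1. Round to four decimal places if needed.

The MRS is (3/2)·x_2/x_1. Set MRS = p_1/p_2.
Rearranging, p_2·x_2 = (2/3)·p_1·x_1. Substituting into the budget gives p_1·x_1·(1 + (2/3)) = M.
Demand: x_1*(p_1,p_2,M) = 0.6·M/p_1 and x_2* = 0.4·M/p_2.
Set x_1* = 11.2 in the demand function and solve for p_1: p_1 = 9.

p_1 = 9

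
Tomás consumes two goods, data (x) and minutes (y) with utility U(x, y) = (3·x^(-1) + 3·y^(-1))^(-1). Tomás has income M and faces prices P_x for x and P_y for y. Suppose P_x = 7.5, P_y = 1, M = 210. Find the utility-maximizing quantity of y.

y* = 56.1706

With the ratio pinned down, the budget gives x* = M/(P_x + P_y·(y/x)) and y* = (y/x)·x*.
Numerically y/x = 2.738613, so x* = 210/(7.5 + 1·2.738613) = 20.5106 and y* = 2.738613·20.5106 = 56.1706.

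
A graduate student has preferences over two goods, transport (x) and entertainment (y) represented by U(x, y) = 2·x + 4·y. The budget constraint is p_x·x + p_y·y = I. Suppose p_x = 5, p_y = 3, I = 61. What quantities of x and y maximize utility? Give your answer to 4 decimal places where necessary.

Linear utility — the consumer picks whichever good has higher MU/price: 2/5 = 0.4 vs 4/3 = 1.3333.
y gives more utility per dollar, so spend all income on y: y* = I/p_y, x* = 0.
Numerically: x* = 0, y* = 20.3333.

x* = 0, y* = 20.3333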